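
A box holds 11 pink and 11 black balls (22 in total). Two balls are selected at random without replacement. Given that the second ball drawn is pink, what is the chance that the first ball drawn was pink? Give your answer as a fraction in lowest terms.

P(first=pink and the second ball drawn is pink) = (11/22)·(10/21) = 5/21.
P(the second ball drawn is pink) = Σ over first color = 5/21 + 11/42 = 1/2.
By Bayes, P(first=pink | the second ball drawn is pink) = 5/21 / 1/2 = 10/21 ≈ 0.4762.

10/21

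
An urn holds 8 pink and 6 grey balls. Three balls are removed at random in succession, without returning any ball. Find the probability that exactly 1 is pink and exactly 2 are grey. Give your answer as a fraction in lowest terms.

30/91

Unordered draws without replacement: count favorable combinations over C(14,3).
Favorable = C(8,1) · C(6,2) = 120; total = C(14,3) = 364.
P = 120/364 = 30/91 ≈ 0.3297.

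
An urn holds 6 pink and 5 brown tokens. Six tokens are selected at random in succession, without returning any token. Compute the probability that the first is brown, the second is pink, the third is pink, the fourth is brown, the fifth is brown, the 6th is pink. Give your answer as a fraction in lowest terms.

Multiply the conditional probability of each draw in order, without replacement, so each draw removes one from its color and from the total.
P = (5/11) · (6/10) · (5/9) · (4/8) · (3/7) · (4/6) = 5/231 ≈ 0.0216.

5/231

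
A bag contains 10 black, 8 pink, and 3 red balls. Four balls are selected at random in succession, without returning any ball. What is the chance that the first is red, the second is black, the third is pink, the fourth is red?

4/1197

Multiply the conditional probability of each draw in order, without replacement, so each draw removes one from its color and from the total.
P = (3/21) · (10/20) · (8/19) · (2/18) = 4/1197 ≈ 0.0033.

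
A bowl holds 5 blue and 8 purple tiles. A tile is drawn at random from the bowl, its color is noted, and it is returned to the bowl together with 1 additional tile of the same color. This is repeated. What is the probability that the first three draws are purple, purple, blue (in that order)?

12/91

Track the composition after each reinforcement of +1.
P = (8/13) · (9/14) · (5/15) = 12/91 ≈ 0.1319.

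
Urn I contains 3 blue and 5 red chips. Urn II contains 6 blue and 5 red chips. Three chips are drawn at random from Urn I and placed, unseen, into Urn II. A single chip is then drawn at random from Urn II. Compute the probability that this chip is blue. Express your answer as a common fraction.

57/112

Condition on how many of the transferred chips are blue (from Urn I: 3 blue of 8; then Urn II has 14 total).
  0 blue: C(3,0)C(5,3)/C(8,3) = 5/28; then P = 6/14
  1 blue: C(3,1)C(5,2)/C(8,3) = 15/28; then P = 7/14
  2 blue: C(3,2)C(5,1)/C(8,3) = 15/56; then P = 8/14
  3 blue: C(3,3)C(5,0)/C(8,3) = 1/56; then P = 9/14
P(blue from Urn II) = 57/112 ≈ 0.5089.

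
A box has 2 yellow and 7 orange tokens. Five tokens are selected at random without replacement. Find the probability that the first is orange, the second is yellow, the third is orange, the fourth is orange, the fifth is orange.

Multiply the conditional probability of each draw in order, without replacement, so each draw removes one from its color and from the total.
P = (7/9) · (2/8) · (6/7) · (5/6) · (4/5) = 1/9 ≈ 0.1111.

1/9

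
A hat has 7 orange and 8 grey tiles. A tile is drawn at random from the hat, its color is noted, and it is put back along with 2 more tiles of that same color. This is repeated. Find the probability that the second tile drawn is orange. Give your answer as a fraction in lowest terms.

7/15

Condition on the first draw. If first is orange (prob 7/15), second-orange has prob (9)/(17); if not (prob 8/15), it has prob 7/(17).
P = (7/15)·(9/17) + (8/15)·(7/17) = 7/15 ≈ 0.4667.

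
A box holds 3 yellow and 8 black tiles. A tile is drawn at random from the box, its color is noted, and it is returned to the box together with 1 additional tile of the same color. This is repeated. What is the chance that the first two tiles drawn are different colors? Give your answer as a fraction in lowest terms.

Either black then yellow, or yellow then black; after the first draw the total is 12.
P = (8/11)·(3/12) + (3/11)·(8/12) = 4/11 ≈ 0.3636.

4/11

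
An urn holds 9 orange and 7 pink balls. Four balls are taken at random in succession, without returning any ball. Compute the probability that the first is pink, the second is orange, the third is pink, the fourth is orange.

Multiply the conditional probability of each draw in order, without replacement, so each draw removes one from its color and from the total.
P = (7/16) · (9/15) · (6/14) · (8/13) = 9/130 ≈ 0.0692.

9/130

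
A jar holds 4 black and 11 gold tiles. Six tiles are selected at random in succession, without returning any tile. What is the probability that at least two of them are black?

Sum the hypergeometric tail for j = 2,…,4 black tiles.
Favorable = C(4,2)·C(11,4) + C(4,3)·C(11,3) + C(4,4)·C(11,2) = 2695; total = C(15,6) = 5005.
P = 2695/5005 = 7/13 ≈ 0.5385.

7/13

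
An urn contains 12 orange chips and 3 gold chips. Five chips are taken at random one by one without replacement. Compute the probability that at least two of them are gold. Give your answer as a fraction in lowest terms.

22/91

Sum the hypergeometric tail for j = 2,…,3 gold chips.
Favorable = C(3,2)·C(12,3) + C(3,3)·C(12,2) = 726; total = C(15,5) = 3003.
P = 726/3003 = 22/91 ≈ 0.2418.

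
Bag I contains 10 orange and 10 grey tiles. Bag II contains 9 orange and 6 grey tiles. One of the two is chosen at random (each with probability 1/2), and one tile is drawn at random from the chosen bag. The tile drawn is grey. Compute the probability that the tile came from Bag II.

4/9

P(grey | Bag I) = 1/2; P(grey | Bag II) = 2/5.
P(grey) = 1/2·1/2 + 1/2·2/5 = 9/20.
By Bayes' rule, P(Bag II | grey) = 1/5 / 9/20 = 4/9 ≈ 0.4444.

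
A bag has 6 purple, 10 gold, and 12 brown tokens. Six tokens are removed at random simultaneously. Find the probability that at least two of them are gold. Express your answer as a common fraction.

Sum the hypergeometric tail for j = 2,…,6 gold tokens.
Favorable = C(10,2)·C(18,4) + C(10,3)·C(18,3) + C(10,4)·C(18,2) + C(10,5)·C(18,1) + C(10,6)·C(18,0) = 272496; total = C(28,6) = 376740.
P = 272496/376740 = 3244/4485 ≈ 0.7233.

3244/4485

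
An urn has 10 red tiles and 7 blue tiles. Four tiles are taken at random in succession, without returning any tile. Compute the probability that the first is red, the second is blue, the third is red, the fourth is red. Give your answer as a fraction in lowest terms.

3/34

Multiply the conditional probability of each draw in order, without replacement, so each draw removes one from its color and from the total.
P = (10/17) · (7/16) · (9/15) · (8/14) = 3/34 ≈ 0.0882.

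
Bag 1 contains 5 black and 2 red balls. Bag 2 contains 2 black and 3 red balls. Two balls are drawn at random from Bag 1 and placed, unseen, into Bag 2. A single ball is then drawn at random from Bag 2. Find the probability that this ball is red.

25/49

Condition on how many of the transferred balls are red (from Bag 1: 2 red of 7; then Bag 2 has 7 total).
  0 red: C(2,0)C(5,2)/C(7,2) = 10/21; then P = 3/7
  1 red: C(2,1)C(5,1)/C(7,2) = 10/21; then P = 4/7
  2 red: C(2,2)C(5,0)/C(7,2) = 1/21; then P = 5/7
P(red from Bag 2) = 25/49 ≈ 0.5102.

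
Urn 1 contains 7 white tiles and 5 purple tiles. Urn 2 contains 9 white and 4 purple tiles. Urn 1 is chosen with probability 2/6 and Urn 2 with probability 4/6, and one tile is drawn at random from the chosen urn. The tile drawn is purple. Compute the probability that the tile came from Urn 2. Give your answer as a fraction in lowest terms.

P(purple | Urn 1) = 5/12; P(purple | Urn 2) = 4/13.
P(purple) = 1/3·5/12 + 2/3·4/13 = 161/468.
By Bayes' rule, P(Urn 2 | purple) = 8/39 / 161/468 = 96/161 ≈ 0.5963.

96/161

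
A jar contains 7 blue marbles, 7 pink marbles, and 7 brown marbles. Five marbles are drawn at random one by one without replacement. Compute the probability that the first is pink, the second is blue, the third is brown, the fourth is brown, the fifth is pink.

Multiply the conditional probability of each draw in order, without replacement, so each draw removes one from its color and from the total.
P = (7/21) · (7/20) · (7/19) · (6/18) · (6/17) = 49/9690 ≈ 0.0051.

49/9690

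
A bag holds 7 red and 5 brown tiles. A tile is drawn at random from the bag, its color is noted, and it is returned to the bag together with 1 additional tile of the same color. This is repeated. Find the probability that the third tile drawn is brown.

Sum over the four possibilities for the first two draws (brown/not-brown each), tracking how the brown count and total change by +1 per draw.
P(third is brown) = 5/12 ≈ 0.4167. (In a Pólya urn every draw has the same marginal probability 5/12.)

5/12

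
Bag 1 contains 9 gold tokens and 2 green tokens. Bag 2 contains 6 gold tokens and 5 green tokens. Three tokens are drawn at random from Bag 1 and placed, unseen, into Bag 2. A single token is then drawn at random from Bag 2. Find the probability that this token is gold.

93/154

Condition on how many of the transferred tokens are gold (from Bag 1: 9 gold of 11; then Bag 2 has 14 total).
  1 gold: C(9,1)C(2,2)/C(11,3) = 3/55; then P = 7/14
  2 gold: C(9,2)C(2,1)/C(11,3) = 24/55; then P = 8/14
  3 gold: C(9,3)C(2,0)/C(11,3) = 28/55; then P = 9/14
P(gold from Bag 2) = 93/154 ≈ 0.6039.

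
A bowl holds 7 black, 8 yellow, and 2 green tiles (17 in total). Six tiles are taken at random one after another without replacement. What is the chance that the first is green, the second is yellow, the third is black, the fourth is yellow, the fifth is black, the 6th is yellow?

Multiply the conditional probability of each draw in order, without replacement, so each draw removes one from its color and from the total.
P = (2/17) · (8/16) · (7/15) · (7/14) · (6/13) · (6/12) = 7/2210 ≈ 0.0032.

7/2210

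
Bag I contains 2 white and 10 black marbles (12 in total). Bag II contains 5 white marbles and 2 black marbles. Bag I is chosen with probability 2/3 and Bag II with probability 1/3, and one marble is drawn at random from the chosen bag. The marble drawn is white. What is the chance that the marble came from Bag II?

P(white | Bag I) = 1/6; P(white | Bag II) = 5/7.
P(white) = 2/3·1/6 + 1/3·5/7 = 22/63.
By Bayes' rule, P(Bag II | white) = 5/21 / 22/63 = 15/22 ≈ 0.6818.

15/22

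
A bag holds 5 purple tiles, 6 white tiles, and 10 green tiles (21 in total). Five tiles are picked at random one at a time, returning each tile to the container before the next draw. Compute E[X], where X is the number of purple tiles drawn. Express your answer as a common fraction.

By linearity of expectation, E[X] = Σ P(draw i is purple); each independent draw has P(purple) = 5/21.
E[X] = 5 · 5/21 = 25/21 ≈ 1.1905.

25/21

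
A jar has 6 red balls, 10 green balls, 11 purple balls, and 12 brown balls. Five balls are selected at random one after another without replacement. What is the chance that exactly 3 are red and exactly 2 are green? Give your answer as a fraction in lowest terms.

100/63973

Unordered draws without replacement: count favorable combinations over C(39,5).
Favorable = C(6,3) · C(10,2) · C(11,0) · C(12,0) = 900; total = C(39,5) = 575757.
P = 900/575757 = 100/63973 ≈ 0.0016.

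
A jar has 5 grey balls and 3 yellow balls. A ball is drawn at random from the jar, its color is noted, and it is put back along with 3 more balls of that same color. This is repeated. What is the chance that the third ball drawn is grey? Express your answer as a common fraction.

5/8

Sum over the four possibilities for the first two draws (grey/not-grey each), tracking how the grey count and total change by +3 per draw.
P(third is grey) = 5/8 ≈ 0.6250. (In a Pólya urn every draw has the same marginal probability 5/8.)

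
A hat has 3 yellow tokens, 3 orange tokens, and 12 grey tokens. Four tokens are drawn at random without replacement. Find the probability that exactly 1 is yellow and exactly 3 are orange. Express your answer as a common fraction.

Unordered draws without replacement: count favorable combinations over C(18,4).
Favorable = C(3,1) · C(3,3) · C(12,0) = 3; total = C(18,4) = 3060.
P = 3/3060 = 1/1020 ≈ 0.0010.

1/1020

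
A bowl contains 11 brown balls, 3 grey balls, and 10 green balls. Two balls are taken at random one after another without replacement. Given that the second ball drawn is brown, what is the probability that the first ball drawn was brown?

10/23

P(first=brown and the second ball drawn is brown) = (11/24)·(10/23) = 55/276.
P(the second ball drawn is brown) = Σ over first color = 55/276 + 11/184 + 55/276 = 11/24.
By Bayes, P(first=brown | the second ball drawn is brown) = 55/276 / 11/24 = 10/23 ≈ 0.4348.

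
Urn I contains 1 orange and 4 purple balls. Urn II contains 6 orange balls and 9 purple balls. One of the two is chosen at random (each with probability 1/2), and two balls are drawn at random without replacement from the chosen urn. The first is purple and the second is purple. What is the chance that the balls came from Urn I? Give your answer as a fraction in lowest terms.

P(E | Urn I) = 3/5; P(E | Urn II) = 12/35.
P(E) = 1/2·3/5 + 1/2·12/35 = 33/70.
By Bayes' rule, P(Urn I | E) = 3/10 / 33/70 = 7/11 ≈ 0.6364.

7/11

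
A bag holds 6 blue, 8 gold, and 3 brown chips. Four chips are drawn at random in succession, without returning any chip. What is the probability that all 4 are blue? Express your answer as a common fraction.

3/476

Unordered draws without replacement: count favorable combinations over C(17,4).
Favorable = C(6,4) · C(8,0) · C(3,0) = 15; total = C(17,4) = 2380.
P = 15/2380 = 3/476 ≈ 0.0063.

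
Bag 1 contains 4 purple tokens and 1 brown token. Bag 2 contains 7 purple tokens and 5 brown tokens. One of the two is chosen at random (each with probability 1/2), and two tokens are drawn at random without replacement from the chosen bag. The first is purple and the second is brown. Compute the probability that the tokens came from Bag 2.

P(E | Bag 1) = 1/5; P(E | Bag 2) = 35/132.
P(E) = 1/2·1/5 + 1/2·35/132 = 307/1320.
By Bayes' rule, P(Bag 2 | E) = 35/264 / 307/1320 = 175/307 ≈ 0.5700.

175/307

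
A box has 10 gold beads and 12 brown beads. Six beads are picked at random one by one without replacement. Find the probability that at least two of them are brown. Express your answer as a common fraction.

309/323

Sum the hypergeometric tail for j = 2,…,6 brown beads.
Favorable = C(12,2)·C(10,4) + C(12,3)·C(10,3) + C(12,4)·C(10,2) + C(12,5)·C(10,1) + C(12,6)·C(10,0) = 71379; total = C(22,6) = 74613.
P = 71379/74613 = 309/323 ≈ 0.9567.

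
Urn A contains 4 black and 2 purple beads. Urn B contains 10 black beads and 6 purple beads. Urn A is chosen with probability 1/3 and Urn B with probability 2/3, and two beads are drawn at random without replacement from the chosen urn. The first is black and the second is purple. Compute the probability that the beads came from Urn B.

P(E | Urn A) = 4/15; P(E | Urn B) = 1/4.
P(E) = 1/3·4/15 + 2/3·1/4 = 23/90.
By Bayes' rule, P(Urn B | E) = 1/6 / 23/90 = 15/23 ≈ 0.6522.

15/23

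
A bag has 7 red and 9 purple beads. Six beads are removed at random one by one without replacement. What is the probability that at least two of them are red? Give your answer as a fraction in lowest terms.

503/572

Sum the hypergeometric tail for j = 2,…,6 red beads.
Favorable = C(7,2)·C(9,4) + C(7,3)·C(9,3) + C(7,4)·C(9,2) + C(7,5)·C(9,1) + C(7,6)·C(9,0) = 7042; total = C(16,6) = 8008.
P = 7042/8008 = 503/572 ≈ 0.8794.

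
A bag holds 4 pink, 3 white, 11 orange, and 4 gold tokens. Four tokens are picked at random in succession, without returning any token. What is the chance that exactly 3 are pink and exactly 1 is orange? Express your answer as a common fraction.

Unordered draws without replacement: count favorable combinations over C(22,4).
Favorable = C(4,3) · C(3,0) · C(11,1) · C(4,0) = 44; total = C(22,4) = 7315.
P = 44/7315 = 4/665 ≈ 0.0060.

4/665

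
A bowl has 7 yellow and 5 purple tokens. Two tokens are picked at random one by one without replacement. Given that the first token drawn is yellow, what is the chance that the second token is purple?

5/11

After removing 1 yellow, the bowl has 5 purple out of 11 remaining.
P(second is purple | given) = 5/11 ≈ 0.4545.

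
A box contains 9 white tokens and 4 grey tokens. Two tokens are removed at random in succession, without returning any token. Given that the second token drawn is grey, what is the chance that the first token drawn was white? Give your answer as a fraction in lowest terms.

P(first=white and the second token drawn is grey) = (9/13)·(4/12) = 3/13.
P(the second token drawn is grey) = Σ over first color = 3/13 + 1/13 = 4/13.
By Bayes, P(first=white | the second token drawn is grey) = 3/13 / 4/13 = 3/4 ≈ 0.7500.

3/4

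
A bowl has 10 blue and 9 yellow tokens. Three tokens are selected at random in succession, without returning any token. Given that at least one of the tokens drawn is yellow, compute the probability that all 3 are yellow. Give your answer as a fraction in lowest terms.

P(all 3 yellow) = C(9,3)/C(19,3) = 28/323; P(at least one yellow) = 1 − C(10,3)/C(19,3) = 283/323.
Since 'all 3 yellow' ⊆ 'at least one yellow', P(all 3 | at least one) = 28/323 / 283/323 = 28/283 ≈ 0.0989.

28/283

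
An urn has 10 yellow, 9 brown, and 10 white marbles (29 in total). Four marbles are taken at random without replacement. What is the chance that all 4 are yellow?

Unordered draws without replacement: count favorable combinations over C(29,4).
Favorable = C(10,4) · C(9,0) · C(10,0) = 210; total = C(29,4) = 23751.
P = 210/23751 = 10/1131 ≈ 0.0088.

10/1131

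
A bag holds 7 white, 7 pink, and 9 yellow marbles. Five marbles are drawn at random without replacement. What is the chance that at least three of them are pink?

Sum the hypergeometric tail for j = 3,…,5 pink marbles.
Favorable = C(7,3)·C(16,2) + C(7,4)·C(16,1) + C(7,5)·C(16,0) = 4781; total = C(23,5) = 33649.
P = 4781/33649 = 683/4807 ≈ 0.1421.

683/4807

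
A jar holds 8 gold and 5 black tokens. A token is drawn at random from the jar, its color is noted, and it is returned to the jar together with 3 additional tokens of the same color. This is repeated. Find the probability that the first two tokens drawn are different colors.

5/13

Either gold then black, or black then gold; after the first draw the total is 16.
P = (8/13)·(5/16) + (5/13)·(8/16) = 5/13 ≈ 0.3846.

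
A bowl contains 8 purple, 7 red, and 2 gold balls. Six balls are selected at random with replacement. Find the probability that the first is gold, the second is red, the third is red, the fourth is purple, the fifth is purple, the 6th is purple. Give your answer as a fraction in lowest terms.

Multiply the conditional probability of each draw in order, with replacement (the composition resets each draw).
P = (2/17) · (7/17) · (7/17) · (8/17) · (8/17) · (8/17) = 50176/24137569 ≈ 0.0021.

50176/24137569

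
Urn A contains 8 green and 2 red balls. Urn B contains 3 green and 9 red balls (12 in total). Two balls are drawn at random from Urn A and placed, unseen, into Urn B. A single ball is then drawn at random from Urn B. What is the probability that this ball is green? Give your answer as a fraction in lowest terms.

Condition on how many of the transferred balls are green (from Urn A: 8 green of 10; then Urn B has 14 total).
  0 green: C(8,0)C(2,2)/C(10,2) = 1/45; then P = 3/14
  1 green: C(8,1)C(2,1)/C(10,2) = 16/45; then P = 4/14
  2 green: C(8,2)C(2,0)/C(10,2) = 28/45; then P = 5/14
P(green from Urn B) = 23/70 ≈ 0.3286.

23/70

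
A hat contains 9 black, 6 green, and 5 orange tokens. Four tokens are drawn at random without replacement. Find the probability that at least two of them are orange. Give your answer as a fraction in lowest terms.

241/969

Sum the hypergeometric tail for j = 2,…,4 orange tokens.
Favorable = C(5,2)·C(15,2) + C(5,3)·C(15,1) + C(5,4)·C(15,0) = 1205; total = C(20,4) = 4845.
P = 1205/4845 = 241/969 ≈ 0.2487.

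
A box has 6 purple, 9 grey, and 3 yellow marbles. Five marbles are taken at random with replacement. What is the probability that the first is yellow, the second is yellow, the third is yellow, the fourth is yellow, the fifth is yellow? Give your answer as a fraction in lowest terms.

1/7776

Multiply the conditional probability of each draw in order, with replacement (the composition resets each draw).
P = (3/18) · (3/18) · (3/18) · (3/18) · (3/18) = 1/7776 ≈ 0.0001.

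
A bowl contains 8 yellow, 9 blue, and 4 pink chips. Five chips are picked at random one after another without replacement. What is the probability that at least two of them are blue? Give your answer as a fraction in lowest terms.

Sum the hypergeometric tail for j = 2,…,5 blue chips.
Favorable = C(9,2)·C(12,3) + C(9,3)·C(12,2) + C(9,4)·C(12,1) + C(9,5)·C(12,0) = 15102; total = C(21,5) = 20349.
P = 15102/20349 = 1678/2261 ≈ 0.7421.

1678/2261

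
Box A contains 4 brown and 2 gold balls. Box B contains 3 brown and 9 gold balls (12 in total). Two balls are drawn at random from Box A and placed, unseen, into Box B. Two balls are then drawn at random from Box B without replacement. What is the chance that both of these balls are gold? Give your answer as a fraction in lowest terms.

Condition on how many of the transferred balls are gold (from Box A: 2 gold of 6; then Box B has 14 total).
  0 gold: C(2,0)C(4,2)/C(6,2) = 2/5; then P = C(9,2)/C(14,2) = 36/91
  1 gold: C(2,1)C(4,1)/C(6,2) = 8/15; then P = C(10,2)/C(14,2) = 45/91
  2 gold: C(2,2)C(4,0)/C(6,2) = 1/15; then P = C(11,2)/C(14,2) = 55/91
P(both gold) = 631/1365 ≈ 0.4623.

631/1365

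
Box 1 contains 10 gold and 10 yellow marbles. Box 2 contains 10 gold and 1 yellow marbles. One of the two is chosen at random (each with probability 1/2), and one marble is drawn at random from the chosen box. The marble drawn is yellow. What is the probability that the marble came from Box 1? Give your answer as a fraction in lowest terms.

P(yellow | Box 1) = 1/2; P(yellow | Box 2) = 1/11.
P(yellow) = 1/2·1/2 + 1/2·1/11 = 13/44.
By Bayes' rule, P(Box 1 | yellow) = 1/4 / 13/44 = 11/13 ≈ 0.8462.

11/13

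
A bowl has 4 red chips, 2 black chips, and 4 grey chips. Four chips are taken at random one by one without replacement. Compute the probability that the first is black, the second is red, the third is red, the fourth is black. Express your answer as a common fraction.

Multiply the conditional probability of each draw in order, without replacement, so each draw removes one from its color and from the total.
P = (2/10) · (4/9) · (3/8) · (1/7) = 1/210 ≈ 0.0048.

1/210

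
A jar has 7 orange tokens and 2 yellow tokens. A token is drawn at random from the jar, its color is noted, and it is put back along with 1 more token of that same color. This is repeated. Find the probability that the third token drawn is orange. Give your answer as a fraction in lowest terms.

7/9

Sum over the four possibilities for the first two draws (orange/not-orange each), tracking how the orange count and total change by +1 per draw.
P(third is orange) = 7/9 ≈ 0.7778. (In a Pólya urn every draw has the same marginal probability 7/9.)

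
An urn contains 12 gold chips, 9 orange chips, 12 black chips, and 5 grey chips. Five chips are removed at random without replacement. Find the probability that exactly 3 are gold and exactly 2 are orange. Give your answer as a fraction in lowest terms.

1320/83657

Unordered draws without replacement: count favorable combinations over C(38,5).
Favorable = C(12,3) · C(9,2) · C(12,0) · C(5,0) = 7920; total = C(38,5) = 501942.
P = 7920/501942 = 1320/83657 ≈ 0.0158.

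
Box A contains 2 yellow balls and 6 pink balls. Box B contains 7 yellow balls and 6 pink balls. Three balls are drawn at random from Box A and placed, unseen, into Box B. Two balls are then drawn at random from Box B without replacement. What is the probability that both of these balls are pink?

Condition on how many of the transferred balls are pink (from Box A: 6 pink of 8; then Box B has 16 total).
  1 pink: C(6,1)C(2,2)/C(8,3) = 3/28; then P = C(7,2)/C(16,2) = 7/40
  2 pink: C(6,2)C(2,1)/C(8,3) = 15/28; then P = C(8,2)/C(16,2) = 7/30
  3 pink: C(6,3)C(2,0)/C(8,3) = 5/14; then P = C(9,2)/C(16,2) = 3/10
P(both pink) = 281/1120 ≈ 0.2509.

281/1120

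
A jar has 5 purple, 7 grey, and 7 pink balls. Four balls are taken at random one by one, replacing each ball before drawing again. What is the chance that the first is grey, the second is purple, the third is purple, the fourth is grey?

Multiply the conditional probability of each draw in order, with replacement (the composition resets each draw).
P = (7/19) · (5/19) · (5/19) · (7/19) = 1225/130321 ≈ 0.0094.

1225/130321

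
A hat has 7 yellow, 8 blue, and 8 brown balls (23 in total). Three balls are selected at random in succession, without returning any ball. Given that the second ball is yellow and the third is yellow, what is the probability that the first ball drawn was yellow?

P(first=yellow and the second ball is yellow and the third is yellow) = (7/23)·(6/22)·(5/21) = 5/253.
P(E) = Σ over first color = 5/253 + 8/253 + 8/253 = 21/253.
By Bayes, P(first=yellow | E) = 5/253 / 21/253 = 5/21 ≈ 0.2381.

5/21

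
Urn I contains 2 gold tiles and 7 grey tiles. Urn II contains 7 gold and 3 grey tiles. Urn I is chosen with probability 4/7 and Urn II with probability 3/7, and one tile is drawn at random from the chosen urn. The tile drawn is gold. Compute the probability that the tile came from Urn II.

189/269

P(gold | Urn I) = 2/9; P(gold | Urn II) = 7/10.
P(gold) = 4/7·2/9 + 3/7·7/10 = 269/630.
By Bayes' rule, P(Urn II | gold) = 3/10 / 269/630 = 189/269 ≈ 0.7026.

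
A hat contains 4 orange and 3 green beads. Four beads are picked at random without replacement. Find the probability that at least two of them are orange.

31/35

Sum the hypergeometric tail for j = 2,…,4 orange beads.
Favorable = C(4,2)·C(3,2) + C(4,3)·C(3,1) + C(4,4)·C(3,0) = 31; total = C(7,4) = 35.
P = 31/35 = 31/35 ≈ 0.8857.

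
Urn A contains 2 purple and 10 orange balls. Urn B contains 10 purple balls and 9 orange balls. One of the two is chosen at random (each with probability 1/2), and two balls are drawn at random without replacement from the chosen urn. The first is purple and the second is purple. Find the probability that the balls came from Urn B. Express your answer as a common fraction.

330/349

P(E | Urn A) = 1/66; P(E | Urn B) = 5/19.
P(E) = 1/2·1/66 + 1/2·5/19 = 349/2508.
By Bayes' rule, P(Urn B | E) = 5/38 / 349/2508 = 330/349 ≈ 0.9456.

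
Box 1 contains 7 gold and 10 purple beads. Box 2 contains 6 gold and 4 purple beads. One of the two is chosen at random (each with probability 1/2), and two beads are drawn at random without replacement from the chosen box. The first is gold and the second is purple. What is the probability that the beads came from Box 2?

544/1069

P(E | Box 1) = 35/136; P(E | Box 2) = 4/15.
P(E) = 1/2·35/136 + 1/2·4/15 = 1069/4080.
By Bayes' rule, P(Box 2 | E) = 2/15 / 1069/4080 = 544/1069 ≈ 0.5089.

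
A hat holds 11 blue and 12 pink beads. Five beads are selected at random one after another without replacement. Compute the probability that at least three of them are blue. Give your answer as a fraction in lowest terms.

Sum the hypergeometric tail for j = 3,…,5 blue beads.
Favorable = C(11,3)·C(12,2) + C(11,4)·C(12,1) + C(11,5)·C(12,0) = 15312; total = C(23,5) = 33649.
P = 15312/33649 = 1392/3059 ≈ 0.4551.

1392/3059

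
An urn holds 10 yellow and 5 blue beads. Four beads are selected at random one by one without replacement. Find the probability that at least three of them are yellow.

Sum the hypergeometric tail for j = 3,…,4 yellow beads.
Favorable = C(10,3)·C(5,1) + C(10,4)·C(5,0) = 810; total = C(15,4) = 1365.
P = 810/1365 = 54/91 ≈ 0.5934.

54/91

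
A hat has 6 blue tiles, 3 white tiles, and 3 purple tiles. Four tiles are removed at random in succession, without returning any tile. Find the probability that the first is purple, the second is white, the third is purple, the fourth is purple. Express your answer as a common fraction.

1/660

Multiply the conditional probability of each draw in order, without replacement, so each draw removes one from its color and from the total.
P = (3/12) · (3/11) · (2/10) · (1/9) = 1/660 ≈ 0.0015.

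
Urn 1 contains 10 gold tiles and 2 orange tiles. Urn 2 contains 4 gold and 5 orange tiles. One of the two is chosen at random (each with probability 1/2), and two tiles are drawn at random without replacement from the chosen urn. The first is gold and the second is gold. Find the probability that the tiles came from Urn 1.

P(E | Urn 1) = 15/22; P(E | Urn 2) = 1/6.
P(E) = 1/2·15/22 + 1/2·1/6 = 14/33.
By Bayes' rule, P(Urn 1 | E) = 15/44 / 14/33 = 45/56 ≈ 0.8036.

45/56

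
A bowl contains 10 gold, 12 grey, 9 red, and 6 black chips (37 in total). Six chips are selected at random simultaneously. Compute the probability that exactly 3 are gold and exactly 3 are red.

Unordered draws without replacement: count favorable combinations over C(37,6).
Favorable = C(10,3) · C(12,0) · C(9,3) · C(6,0) = 10080; total = C(37,6) = 2324784.
P = 10080/2324784 = 30/6919 ≈ 0.0043.

30/6919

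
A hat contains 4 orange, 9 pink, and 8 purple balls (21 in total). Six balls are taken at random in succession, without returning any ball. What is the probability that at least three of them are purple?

Sum the hypergeometric tail for j = 3,…,6 purple balls.
Favorable = C(8,3)·C(13,3) + C(8,4)·C(13,2) + C(8,5)·C(13,1) + C(8,6)·C(13,0) = 22232; total = C(21,6) = 54264.
P = 22232/54264 = 397/969 ≈ 0.4097.

397/969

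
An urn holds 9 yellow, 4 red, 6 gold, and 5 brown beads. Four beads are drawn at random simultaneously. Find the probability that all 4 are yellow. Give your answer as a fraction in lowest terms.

3/253

Unordered draws without replacement: count favorable combinations over C(24,4).
Favorable = C(9,4) · C(4,0) · C(6,0) · C(5,0) = 126; total = C(24,4) = 10626.
P = 126/10626 = 3/253 ≈ 0.0119.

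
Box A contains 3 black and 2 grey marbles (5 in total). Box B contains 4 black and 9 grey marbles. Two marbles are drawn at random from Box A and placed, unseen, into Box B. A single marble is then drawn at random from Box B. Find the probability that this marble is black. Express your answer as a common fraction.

Condition on how many of the transferred marbles are black (from Box A: 3 black of 5; then Box B has 15 total).
  0 black: C(3,0)C(2,2)/C(5,2) = 1/10; then P = 4/15
  1 black: C(3,1)C(2,1)/C(5,2) = 3/5; then P = 5/15
  2 black: C(3,2)C(2,0)/C(5,2) = 3/10; then P = 6/15
P(black from Box B) = 26/75 ≈ 0.3467.

26/75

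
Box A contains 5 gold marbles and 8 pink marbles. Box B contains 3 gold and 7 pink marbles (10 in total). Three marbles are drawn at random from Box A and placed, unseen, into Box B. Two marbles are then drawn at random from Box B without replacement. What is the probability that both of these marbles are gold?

Condition on how many of the transferred marbles are gold (from Box A: 5 gold of 13; then Box B has 13 total).
  0 gold: C(5,0)C(8,3)/C(13,3) = 28/143; then P = C(3,2)/C(13,2) = 1/26
  1 gold: C(5,1)C(8,2)/C(13,3) = 70/143; then P = C(4,2)/C(13,2) = 1/13
  2 gold: C(5,2)C(8,1)/C(13,3) = 40/143; then P = C(5,2)/C(13,2) = 5/39
  3 gold: C(5,3)C(8,0)/C(13,3) = 5/143; then P = C(6,2)/C(13,2) = 5/26
P(both gold) = 89/1014 ≈ 0.0878.

89/1014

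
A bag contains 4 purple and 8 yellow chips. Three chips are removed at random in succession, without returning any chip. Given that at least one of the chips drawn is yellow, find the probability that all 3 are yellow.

P(all 3 yellow) = C(8,3)/C(12,3) = 14/55; P(at least one yellow) = 1 − C(4,3)/C(12,3) = 54/55.
Since 'all 3 yellow' ⊆ 'at least one yellow', P(all 3 | at least one) = 14/55 / 54/55 = 7/27 ≈ 0.2593.

7/27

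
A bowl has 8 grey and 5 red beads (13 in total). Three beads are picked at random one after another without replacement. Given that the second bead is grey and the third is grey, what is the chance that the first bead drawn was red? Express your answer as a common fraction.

5/11

P(first=red and the second bead is grey and the third is grey) = (5/13)·(8/12)·(7/11) = 70/429.
P(E) = Σ over first color = 28/143 + 70/429 = 14/39.
By Bayes, P(first=red | E) = 70/429 / 14/39 = 5/11 ≈ 0.4545.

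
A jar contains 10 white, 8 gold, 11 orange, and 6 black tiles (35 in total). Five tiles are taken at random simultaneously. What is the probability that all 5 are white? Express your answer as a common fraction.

9/11594

Unordered draws without replacement: count favorable combinations over C(35,5).
Favorable = C(10,5) · C(8,0) · C(11,0) · C(6,0) = 252; total = C(35,5) = 324632.
P = 252/324632 = 9/11594 ≈ 0.0008.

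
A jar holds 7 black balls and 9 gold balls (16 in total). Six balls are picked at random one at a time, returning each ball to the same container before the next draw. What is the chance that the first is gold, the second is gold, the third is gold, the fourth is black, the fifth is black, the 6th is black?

250047/16777216

Multiply the conditional probability of each draw in order, with replacement (the composition resets each draw).
P = (9/16) · (9/16) · (9/16) · (7/16) · (7/16) · (7/16) = 250047/16777216 ≈ 0.0149.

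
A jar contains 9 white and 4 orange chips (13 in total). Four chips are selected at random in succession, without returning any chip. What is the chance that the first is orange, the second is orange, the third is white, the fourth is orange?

9/715

Multiply the conditional probability of each draw in order, without replacement, so each draw removes one from its color and from the total.
P = (4/13) · (3/12) · (9/11) · (2/10) = 9/715 ≈ 0.0126.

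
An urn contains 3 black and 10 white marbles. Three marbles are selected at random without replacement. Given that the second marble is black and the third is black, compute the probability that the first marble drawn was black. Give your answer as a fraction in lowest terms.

1/11

P(first=black and the second marble is black and the third is black) = (3/13)·(2/12)·(1/11) = 1/286.
P(E) = Σ over first color = 1/286 + 5/143 = 1/26.
By Bayes, P(first=black | E) = 1/286 / 1/26 = 1/11 ≈ 0.0909.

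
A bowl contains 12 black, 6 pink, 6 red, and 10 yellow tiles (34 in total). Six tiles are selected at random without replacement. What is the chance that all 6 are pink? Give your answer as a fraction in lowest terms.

Unordered draws without replacement: count favorable combinations over C(34,6).
Favorable = C(12,0) · C(6,6) · C(6,0) · C(10,0) = 1; total = C(34,6) = 1344904.
P = 1/1344904 = 1/1344904 ≈ 0.0000.

1/1344904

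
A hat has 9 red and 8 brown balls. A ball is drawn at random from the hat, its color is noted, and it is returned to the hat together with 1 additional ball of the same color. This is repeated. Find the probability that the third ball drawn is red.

9/17

Sum over the four possibilities for the first two draws (red/not-red each), tracking how the red count and total change by +1 per draw.
P(third is red) = 9/17 ≈ 0.5294. (In a Pólya urn every draw has the same marginal probability 9/17.)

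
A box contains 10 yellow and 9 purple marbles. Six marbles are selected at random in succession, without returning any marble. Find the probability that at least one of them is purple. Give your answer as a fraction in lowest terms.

Use the complement: P(at least one purple) = 1 − P(no purple).
P(none) = C(10,6)/C(19,6) = 210/27132.
So P = 1 − 210/27132 = 641/646 ≈ 0.9923.

641/646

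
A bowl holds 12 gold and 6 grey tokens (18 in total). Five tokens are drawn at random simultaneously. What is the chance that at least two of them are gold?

1397/1428

Sum the hypergeometric tail for j = 2,…,5 gold tokens.
Favorable = C(12,2)·C(6,3) + C(12,3)·C(6,2) + C(12,4)·C(6,1) + C(12,5)·C(6,0) = 8382; total = C(18,5) = 8568.
P = 8382/8568 = 1397/1428 ≈ 0.9783.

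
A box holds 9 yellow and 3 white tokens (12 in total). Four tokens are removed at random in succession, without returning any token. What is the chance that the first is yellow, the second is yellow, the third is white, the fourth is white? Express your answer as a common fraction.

2/55

Multiply the conditional probability of each draw in order, without replacement, so each draw removes one from its color and from the total.
P = (9/12) · (8/11) · (3/10) · (2/9) = 2/55 ≈ 0.0364.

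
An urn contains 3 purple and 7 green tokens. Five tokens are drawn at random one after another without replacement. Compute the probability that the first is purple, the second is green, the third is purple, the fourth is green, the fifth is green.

Multiply the conditional probability of each draw in order, without replacement, so each draw removes one from its color and from the total.
P = (3/10) · (7/9) · (2/8) · (6/7) · (5/6) = 1/24 ≈ 0.0417.

1/24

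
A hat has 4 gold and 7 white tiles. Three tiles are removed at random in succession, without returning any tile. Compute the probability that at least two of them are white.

Sum the hypergeometric tail for j = 2,…,3 white tiles.
Favorable = C(7,2)·C(4,1) + C(7,3)·C(4,0) = 119; total = C(11,3) = 165.
P = 119/165 = 119/165 ≈ 0.7212.

119/165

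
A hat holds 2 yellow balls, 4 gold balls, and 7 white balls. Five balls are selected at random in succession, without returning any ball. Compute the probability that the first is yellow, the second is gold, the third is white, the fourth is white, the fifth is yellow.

14/6435

Multiply the conditional probability of each draw in order, without replacement, so each draw removes one from its color and from the total.
P = (2/13) · (4/12) · (7/11) · (6/10) · (1/9) = 14/6435 ≈ 0.0022.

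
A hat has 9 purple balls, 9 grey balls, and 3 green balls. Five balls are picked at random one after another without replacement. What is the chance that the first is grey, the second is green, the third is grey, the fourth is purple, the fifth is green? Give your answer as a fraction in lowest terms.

18/11305

Multiply the conditional probability of each draw in order, without replacement, so each draw removes one from its color and from the total.
P = (9/21) · (3/20) · (8/19) · (9/18) · (2/17) = 18/11305 ≈ 0.0016.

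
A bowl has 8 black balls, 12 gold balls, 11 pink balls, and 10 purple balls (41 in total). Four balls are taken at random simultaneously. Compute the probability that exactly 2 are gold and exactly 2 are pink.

Unordered draws without replacement: count favorable combinations over C(41,4).
Favorable = C(8,0) · C(12,2) · C(11,2) · C(10,0) = 3630; total = C(41,4) = 101270.
P = 3630/101270 = 363/10127 ≈ 0.0358.

363/10127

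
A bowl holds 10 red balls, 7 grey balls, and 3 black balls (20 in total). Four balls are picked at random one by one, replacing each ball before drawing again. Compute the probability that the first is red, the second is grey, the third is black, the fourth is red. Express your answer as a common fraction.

21/1600

Multiply the conditional probability of each draw in order, with replacement (the composition resets each draw).
P = (10/20) · (7/20) · (3/20) · (10/20) = 21/1600 ≈ 0.0131.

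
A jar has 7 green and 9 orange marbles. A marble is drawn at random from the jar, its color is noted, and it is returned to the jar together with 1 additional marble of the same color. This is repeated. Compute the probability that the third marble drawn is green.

Sum over the four possibilities for the first two draws (green/not-green each), tracking how the green count and total change by +1 per draw.
P(third is green) = 7/16 ≈ 0.4375. (In a Pólya urn every draw has the same marginal probability 7/16.)

7/16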